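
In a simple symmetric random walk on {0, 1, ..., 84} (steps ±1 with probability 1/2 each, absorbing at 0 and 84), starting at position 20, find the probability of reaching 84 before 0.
P(hit 84 before 0) = 20/84 = 5/21

Let u_k = P(hit 84 before 0 | start at k). Then u_0 = 0, u_84 = 1, and u_k = u_{k-1}/2 + u_{k+1}/2 for 1 ≤ k ≤ 83. This harmonic recurrence is solved by u_k = k/84, giving u_20 = 20/84 = 5/21.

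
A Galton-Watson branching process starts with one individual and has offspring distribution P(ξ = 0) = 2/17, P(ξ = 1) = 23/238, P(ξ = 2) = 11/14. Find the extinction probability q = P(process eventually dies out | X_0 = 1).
q = 28/187

The pgf is f(s) = 2/17 + 23/238·s + 11/14·s². The extinction probability q is the smallest fixed point of f in [0, 1]. Setting s = f(s):
  11/14·s² + (23/238 − 1)·s + 2/17 = 0
  11/14·s² − (2/17 + 11/14)·s + 2/17 = 0
which factors as (s − 1)·(11/14·s − 2/17) = 0, giving roots s = 1 and s = (2/17)/(11/14) = 28/187.
Mean offspring μ = 23/238 + 2·11/14 = 397/238 > 1 (supercritical), so q < 1. The extinction probability is the smaller root: q = (2/17)/(11/14) = 28/187.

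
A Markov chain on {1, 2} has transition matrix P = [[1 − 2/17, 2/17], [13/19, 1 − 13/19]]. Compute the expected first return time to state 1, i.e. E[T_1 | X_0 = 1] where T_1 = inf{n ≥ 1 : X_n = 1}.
E[T_1 | X_0 = 1] = 1/π_1 = 259/221

For an irreducible recurrent Markov chain with stationary distribution π, E[T_i | X_0 = i] = 1/π_i (Kac's formula). Here π_1 = (13/19)/(2/17 + 13/19) = (13/19)/(259/323) = 221/259, so E[T_1 | X_0 = 1] = 1/π_1 = (2/17 + 13/19)/(13/19) = (259/323)/(13/19) = 259/221.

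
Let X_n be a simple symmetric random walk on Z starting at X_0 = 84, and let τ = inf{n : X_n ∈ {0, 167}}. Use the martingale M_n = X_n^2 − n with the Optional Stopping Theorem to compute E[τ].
E[τ] = 6972

M_n = X_n^2 − n is a martingale (since E[X_{n+1}^2 | F_n] = X_n^2 + 1). By OST (τ has finite mean in a bounded region), E[M_τ] = E[M_0] = X_0^2 − 0 = 84^2 = 7056. Also E[M_τ] = E[X_τ^2] − E[τ]. The walk exits at 0 or 167, with P(hit 167 first) = 84/167, so E[X_τ^2] = 167^2 · 84/167 + 0 = 14028. Thus E[τ] = E[X_τ^2] − E[M_τ] = 14028 − 7056 = 6972 = 84(167 − 84) = 6972.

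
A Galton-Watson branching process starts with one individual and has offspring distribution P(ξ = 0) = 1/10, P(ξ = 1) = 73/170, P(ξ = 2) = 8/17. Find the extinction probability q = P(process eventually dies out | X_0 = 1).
q = 17/80

The pgf is f(s) = 1/10 + 73/170·s + 8/17·s². The extinction probability q is the smallest fixed point of f in [0, 1]. Setting s = f(s):
  8/17·s² + (73/170 − 1)·s + 1/10 = 0
  8/17·s² − (1/10 + 8/17)·s + 1/10 = 0
which factors as (s − 1)·(8/17·s − 1/10) = 0, giving roots s = 1 and s = (1/10)/(8/17) = 17/80.
Mean offspring μ = 73/170 + 2·8/17 = 233/170 > 1 (supercritical), so q < 1. The extinction probability is the smaller root: q = (1/10)/(8/17) = 17/80.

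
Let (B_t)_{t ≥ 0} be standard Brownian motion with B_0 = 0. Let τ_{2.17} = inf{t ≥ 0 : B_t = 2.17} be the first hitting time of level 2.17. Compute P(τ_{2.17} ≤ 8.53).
P(τ_{2.17} ≤ 8.53) = 2(1 − Φ(2.17/√8.53)) = 2(1 − Φ(0.7430)) ≈ 0.4575

By the reflection principle for standard BM, P(τ_b ≤ t) = 2 · P(B_t ≥ b). Since B_t ~ N(0, t), P(B_t ≥ 2.17) = 1 − Φ(2.17/√t) = 1 − Φ(2.17/√8.53) = 1 − Φ(0.7430) ≈ 0.22874. Doubling: P(τ_{2.17} ≤ 8.53) ≈ 2 · 0.22874 = 0.45748 ≈ 0.4575.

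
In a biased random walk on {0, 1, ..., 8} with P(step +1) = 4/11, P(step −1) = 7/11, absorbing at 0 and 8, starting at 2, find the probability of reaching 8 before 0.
P(hit 8 before 0) = (1 − (7/4)^2) / (1 − (7/4)^8) = 4096/172705

Let u_k denote P(reach 8 before 0 | start at k). Boundary: u_0 = 0, u_8 = 1. Recurrence: u_k = 4/11·u_{k+1} + 7/11·u_{k-1} for 1 ≤ k ≤ 7. Try u_k = A + B·r^k with r = q/p = (7/11)/(4/11) = 7/4. Substitution satisfies the recurrence; boundary conditions give:
  u_k = (1 − r^k) / (1 − r^N) = (1 − (7/4)^2) / (1 − (7/4)^8) = 4096/172705.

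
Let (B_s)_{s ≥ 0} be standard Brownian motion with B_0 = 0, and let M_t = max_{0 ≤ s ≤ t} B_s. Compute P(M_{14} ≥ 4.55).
P(M_{14} ≥ 4.55) = 2·P(B_{14} ≥ 4.55) = 2(1 − Φ(4.55/√14)) ≈ 0.2240

By the reflection principle for Brownian motion, P(M_t ≥ a) = 2 · P(B_t ≥ a) for a ≥ 0. Since B_t ~ N(0, t), P(B_t ≥ 4.55) = 1 − Φ(4.55/√t) = 1 − Φ(4.55/√14) = 1 − Φ(1.2160). So
  P(M_{14} ≥ 4.55) = 2(1 − Φ(1.2160)) ≈ 0.2240.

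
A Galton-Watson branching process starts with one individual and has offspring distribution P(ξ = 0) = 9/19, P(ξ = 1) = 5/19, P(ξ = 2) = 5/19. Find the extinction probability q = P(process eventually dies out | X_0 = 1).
q = 1

Mean offspring μ = 0·9/19 + 1·5/19 + 2·5/19 = 15/19 ≤ 1. For μ ≤ 1 with offspring not concentrated at 1, the Galton-Watson process goes extinct almost surely, so q = 1.
(Algebraic check: The pgf is f(s) = 9/19 + 5/19·s + 5/19·s². The extinction probability q is the smallest fixed point of f in [0, 1]. Setting s = f(s):
  5/19·s² + (5/19 − 1)·s + 9/19 = 0
  5/19·s² − (9/19 + 5/19)·s + 9/19 = 0
which factors as (s − 1)·(5/19·s − 9/19) = 0, giving roots s = 1 and s = (9/19)/(5/19) = 9/5. Since 9/5 ≥ 1, the smallest root in [0, 1] is s = 1.)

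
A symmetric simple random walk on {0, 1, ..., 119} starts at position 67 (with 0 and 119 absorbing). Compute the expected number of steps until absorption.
E[τ | X_0 = 67] = 3484

Let v_k = E[τ | X_0 = k]. Boundary: v_0 = v_119 = 0. Recurrence: v_k = 1 + (v_{k-1} + v_{k+1})/2 for 1 ≤ k ≤ 118. The particular solution to v_k − (v_{k-1} + v_{k+1})/2 = 1 is v_k = −k^2. Adding homogeneous solution A + B k and matching boundaries gives v_k = k (119 − k). Substituting k = 67: v_67 = 67 · 52 = 3484.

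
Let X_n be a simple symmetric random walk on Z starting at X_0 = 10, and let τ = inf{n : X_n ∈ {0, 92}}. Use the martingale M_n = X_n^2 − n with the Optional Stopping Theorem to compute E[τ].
E[τ] = 820

M_n = X_n^2 − n is a martingale (since E[X_{n+1}^2 | F_n] = X_n^2 + 1). By OST (τ has finite mean in a bounded region), E[M_τ] = E[M_0] = X_0^2 − 0 = 10^2 = 100. Also E[M_τ] = E[X_τ^2] − E[τ]. The walk exits at 0 or 92, with P(hit 92 first) = 10/92, so E[X_τ^2] = 92^2 · 10/92 + 0 = 920. Thus E[τ] = E[X_τ^2] − E[M_τ] = 920 − 100 = 820 = 10(92 − 10) = 820.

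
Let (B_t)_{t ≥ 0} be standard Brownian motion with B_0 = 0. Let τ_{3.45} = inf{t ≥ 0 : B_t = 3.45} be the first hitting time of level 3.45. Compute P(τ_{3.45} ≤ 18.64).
P(τ_{3.45} ≤ 18.64) = 2(1 − Φ(3.45/√18.64)) = 2(1 − Φ(0.7991)) ≈ 0.4242

By the reflection principle for standard BM, P(τ_b ≤ t) = 2 · P(B_t ≥ b). Since B_t ~ N(0, t), P(B_t ≥ 3.45) = 1 − Φ(3.45/√t) = 1 − Φ(3.45/√18.64) = 1 − Φ(0.7991) ≈ 0.21212. Doubling: P(τ_{3.45} ≤ 18.64) ≈ 2 · 0.21212 = 0.42424 ≈ 0.4242.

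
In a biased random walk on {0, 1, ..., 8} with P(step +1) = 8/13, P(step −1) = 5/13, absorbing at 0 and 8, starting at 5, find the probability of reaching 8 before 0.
P(hit 8 before 0) = (1 − (5/8)^5) / (1 − (5/8)^8) = 5059072/5462197

Let u_k denote P(reach 8 before 0 | start at k). Boundary: u_0 = 0, u_8 = 1. Recurrence: u_k = 8/13·u_{k+1} + 5/13·u_{k-1} for 1 ≤ k ≤ 7. Try u_k = A + B·r^k with r = q/p = (5/13)/(8/13) = 5/8. Substitution satisfies the recurrence; boundary conditions give:
  u_k = (1 − r^k) / (1 − r^N) = (1 − (5/8)^5) / (1 − (5/8)^8) = 5059072/5462197.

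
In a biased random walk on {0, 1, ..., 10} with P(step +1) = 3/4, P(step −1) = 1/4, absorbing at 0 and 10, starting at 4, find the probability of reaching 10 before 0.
P(hit 10 before 0) = (1 − (1/3)^4) / (1 − (1/3)^10) = 7290/7381

Let u_k denote P(reach 10 before 0 | start at k). Boundary: u_0 = 0, u_10 = 1. Recurrence: u_k = 3/4·u_{k+1} + 1/4·u_{k-1} for 1 ≤ k ≤ 9. Try u_k = A + B·r^k with r = q/p = (1/4)/(3/4) = 1/3. Substitution satisfies the recurrence; boundary conditions give:
  u_k = (1 − r^k) / (1 − r^N) = (1 − (1/3)^4) / (1 − (1/3)^10) = 7290/7381.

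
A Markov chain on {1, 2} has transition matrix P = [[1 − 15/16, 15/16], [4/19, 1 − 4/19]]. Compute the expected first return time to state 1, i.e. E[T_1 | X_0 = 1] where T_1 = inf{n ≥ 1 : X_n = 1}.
E[T_1 | X_0 = 1] = 1/π_1 = 349/64

For an irreducible recurrent Markov chain with stationary distribution π, E[T_i | X_0 = i] = 1/π_i (Kac's formula). Here π_1 = (4/19)/(15/16 + 4/19) = (4/19)/(349/304) = 64/349, so E[T_1 | X_0 = 1] = 1/π_1 = (15/16 + 4/19)/(4/19) = (349/304)/(4/19) = 349/64.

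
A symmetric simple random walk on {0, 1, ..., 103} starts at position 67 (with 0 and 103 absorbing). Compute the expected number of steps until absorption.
E[τ | X_0 = 67] = 2412

Let v_k = E[τ | X_0 = k]. Boundary: v_0 = v_103 = 0. Recurrence: v_k = 1 + (v_{k-1} + v_{k+1})/2 for 1 ≤ k ≤ 102. The particular solution to v_k − (v_{k-1} + v_{k+1})/2 = 1 is v_k = −k^2. Adding homogeneous solution A + B k and matching boundaries gives v_k = k (103 − k). Substituting k = 67: v_67 = 67 · 36 = 2412.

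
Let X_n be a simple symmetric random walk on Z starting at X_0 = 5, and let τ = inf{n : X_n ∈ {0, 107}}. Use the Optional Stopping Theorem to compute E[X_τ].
E[X_τ] = 5

X_n is a martingale and τ is a bounded-mean stopping time (indeed τ is finite a.s. with bounded expectation since the walk is in a bounded region). By the OST, E[X_τ] = E[X_0] = 5. Equivalently: E[X_τ] = 107 · P(hit 107 first) + 0 · P(hit 0 first) = 107 · (5/107) = 5.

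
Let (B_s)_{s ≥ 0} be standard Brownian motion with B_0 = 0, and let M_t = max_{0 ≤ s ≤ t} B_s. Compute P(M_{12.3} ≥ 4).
P(M_{12.3} ≥ 4) = 2·P(B_{12.3} ≥ 4) = 2(1 − Φ(4/√12.3)) ≈ 0.2541

By the reflection principle for Brownian motion, P(M_t ≥ a) = 2 · P(B_t ≥ a) for a ≥ 0. Since B_t ~ N(0, t), P(B_t ≥ 4) = 1 − Φ(4/√t) = 1 − Φ(4/√12.3) = 1 − Φ(1.1405). So
  P(M_{12.3} ≥ 4) = 2(1 − Φ(1.1405)) ≈ 0.2541.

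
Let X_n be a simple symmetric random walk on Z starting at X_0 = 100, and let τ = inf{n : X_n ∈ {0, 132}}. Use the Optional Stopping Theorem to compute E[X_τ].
E[X_τ] = 100

X_n is a martingale and τ is a bounded-mean stopping time (indeed τ is finite a.s. with bounded expectation since the walk is in a bounded region). By the OST, E[X_τ] = E[X_0] = 100. Equivalently: E[X_τ] = 132 · P(hit 132 first) + 0 · P(hit 0 first) = 132 · (100/132) = 100.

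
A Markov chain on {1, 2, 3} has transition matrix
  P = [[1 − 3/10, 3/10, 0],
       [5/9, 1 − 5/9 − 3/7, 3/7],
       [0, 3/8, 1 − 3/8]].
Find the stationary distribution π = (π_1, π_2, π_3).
π = (70/151, 189/755, 216/755)

This is a birth-death chain on three states, which satisfies detailed balance: π_1 · P_{12} = π_2 · P_{21} and π_2 · P_{23} = π_3 · P_{32}.
From π_1 · 3/10 = π_2 · 5/9: π_2/π_1 = (3/10)/(5/9) = 27/50.
From π_2 · 3/7 = π_3 · 3/8: π_3/π_2 = (3/7)/(3/8) = 8/7.
Take π_1 proportional to 1; then unnormalized π = (1, 27/50, 108/175). Normalize by dividing by the sum 151/70:
  π = (70/151, 189/755, 216/755).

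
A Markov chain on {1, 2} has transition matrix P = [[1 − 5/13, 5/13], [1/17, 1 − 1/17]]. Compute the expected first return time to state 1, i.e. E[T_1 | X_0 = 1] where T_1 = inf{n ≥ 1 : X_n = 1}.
E[T_1 | X_0 = 1] = 1/π_1 = 98/13

For an irreducible recurrent Markov chain with stationary distribution π, E[T_i | X_0 = i] = 1/π_i (Kac's formula). Here π_1 = (1/17)/(5/13 + 1/17) = (1/17)/(98/221) = 13/98, so E[T_1 | X_0 = 1] = 1/π_1 = (5/13 + 1/17)/(1/17) = (98/221)/(1/17) = 98/13.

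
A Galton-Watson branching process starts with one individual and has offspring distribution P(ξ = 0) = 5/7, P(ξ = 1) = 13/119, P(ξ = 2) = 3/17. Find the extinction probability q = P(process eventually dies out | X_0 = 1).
q = 1

Mean offspring μ = 0·5/7 + 1·13/119 + 2·3/17 = 55/119 ≤ 1. For μ ≤ 1 with offspring not concentrated at 1, the Galton-Watson process goes extinct almost surely, so q = 1.
(Algebraic check: The pgf is f(s) = 5/7 + 13/119·s + 3/17·s². The extinction probability q is the smallest fixed point of f in [0, 1]. Setting s = f(s):
  3/17·s² + (13/119 − 1)·s + 5/7 = 0
  3/17·s² − (5/7 + 3/17)·s + 5/7 = 0
which factors as (s − 1)·(3/17·s − 5/7) = 0, giving roots s = 1 and s = (5/7)/(3/17) = 85/21. Since 85/21 ≥ 1, the smallest root in [0, 1] is s = 1.)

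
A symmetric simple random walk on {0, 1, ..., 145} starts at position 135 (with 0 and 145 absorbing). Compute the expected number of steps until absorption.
E[τ | X_0 = 135] = 1350

Let v_k = E[τ | X_0 = k]. Boundary: v_0 = v_145 = 0. Recurrence: v_k = 1 + (v_{k-1} + v_{k+1})/2 for 1 ≤ k ≤ 144. The particular solution to v_k − (v_{k-1} + v_{k+1})/2 = 1 is v_k = −k^2. Adding homogeneous solution A + B k and matching boundaries gives v_k = k (145 − k). Substituting k = 135: v_135 = 135 · 10 = 1350.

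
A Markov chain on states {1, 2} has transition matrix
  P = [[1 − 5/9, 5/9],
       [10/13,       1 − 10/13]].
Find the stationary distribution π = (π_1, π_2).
π_1 = 18/31, π_2 = 13/31

Solve πP = π with π_1 + π_2 = 1. From πP = π: π_1 · (1 − 5/9) + π_2 · 10/13 = π_1 ⇒ π_2 · 10/13 = π_1 · 5/9 ⇒ π_2/π_1 = (5/9)/(10/13) = 13/18. Together with π_1 + π_2 = 1:
  π_1 = (10/13)/(5/9 + 10/13) = (10/13)/(155/117) = 18/31,
  π_2 = (5/9)/(5/9 + 10/13) = (5/9)/(155/117) = 13/31.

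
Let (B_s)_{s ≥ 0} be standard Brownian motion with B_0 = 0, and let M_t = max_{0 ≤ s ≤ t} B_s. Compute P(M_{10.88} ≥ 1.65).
P(M_{10.88} ≥ 1.65) = 2·P(B_{10.88} ≥ 1.65) = 2(1 − Φ(1.65/√10.88)) ≈ 0.6169

By the reflection principle for Brownian motion, P(M_t ≥ a) = 2 · P(B_t ≥ a) for a ≥ 0. Since B_t ~ N(0, t), P(B_t ≥ 1.65) = 1 − Φ(1.65/√t) = 1 − Φ(1.65/√10.88) = 1 − Φ(0.5002). So
  P(M_{10.88} ≥ 1.65) = 2(1 − Φ(0.5002)) ≈ 0.6169.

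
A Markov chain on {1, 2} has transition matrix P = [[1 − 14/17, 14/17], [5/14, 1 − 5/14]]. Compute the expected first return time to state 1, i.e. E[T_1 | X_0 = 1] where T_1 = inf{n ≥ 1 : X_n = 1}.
E[T_1 | X_0 = 1] = 1/π_1 = 281/85

For an irreducible recurrent Markov chain with stationary distribution π, E[T_i | X_0 = i] = 1/π_i (Kac's formula). Here π_1 = (5/14)/(14/17 + 5/14) = (5/14)/(281/238) = 85/281, so E[T_1 | X_0 = 1] = 1/π_1 = (14/17 + 5/14)/(5/14) = (281/238)/(5/14) = 281/85.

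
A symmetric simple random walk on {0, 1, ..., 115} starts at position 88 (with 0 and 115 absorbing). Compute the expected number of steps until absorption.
E[τ | X_0 = 88] = 2376

Let v_k = E[τ | X_0 = k]. Boundary: v_0 = v_115 = 0. Recurrence: v_k = 1 + (v_{k-1} + v_{k+1})/2 for 1 ≤ k ≤ 114. The particular solution to v_k − (v_{k-1} + v_{k+1})/2 = 1 is v_k = −k^2. Adding homogeneous solution A + B k and matching boundaries gives v_k = k (115 − k). Substituting k = 88: v_88 = 88 · 27 = 2376.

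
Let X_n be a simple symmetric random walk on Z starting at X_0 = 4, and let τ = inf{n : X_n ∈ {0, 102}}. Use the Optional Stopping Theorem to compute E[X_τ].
E[X_τ] = 4

X_n is a martingale and τ is a bounded-mean stopping time (indeed τ is finite a.s. with bounded expectation since the walk is in a bounded region). By the OST, E[X_τ] = E[X_0] = 4. Equivalently: E[X_τ] = 102 · P(hit 102 first) + 0 · P(hit 0 first) = 102 · (4/102) = 4.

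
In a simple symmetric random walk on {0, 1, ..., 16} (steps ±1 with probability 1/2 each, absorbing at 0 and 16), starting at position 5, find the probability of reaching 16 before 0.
P(hit 16 before 0) = 5/16

Let u_k = P(hit 16 before 0 | start at k). Then u_0 = 0, u_16 = 1, and u_k = u_{k-1}/2 + u_{k+1}/2 for 1 ≤ k ≤ 15. This harmonic recurrence is solved by u_k = k/16, giving u_5 = 5/16.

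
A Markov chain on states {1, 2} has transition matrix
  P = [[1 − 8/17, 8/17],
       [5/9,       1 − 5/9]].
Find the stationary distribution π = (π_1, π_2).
π_1 = 85/157, π_2 = 72/157

Solve πP = π with π_1 + π_2 = 1. From πP = π: π_1 · (1 − 8/17) + π_2 · 5/9 = π_1 ⇒ π_2 · 5/9 = π_1 · 8/17 ⇒ π_2/π_1 = (8/17)/(5/9) = 72/85. Together with π_1 + π_2 = 1:
  π_1 = (5/9)/(8/17 + 5/9) = (5/9)/(157/153) = 85/157,
  π_2 = (8/17)/(8/17 + 5/9) = (8/17)/(157/153) = 72/157.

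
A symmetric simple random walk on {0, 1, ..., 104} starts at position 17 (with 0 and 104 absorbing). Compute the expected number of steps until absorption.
E[τ | X_0 = 17] = 1479

Let v_k = E[τ | X_0 = k]. Boundary: v_0 = v_104 = 0. Recurrence: v_k = 1 + (v_{k-1} + v_{k+1})/2 for 1 ≤ k ≤ 103. The particular solution to v_k − (v_{k-1} + v_{k+1})/2 = 1 is v_k = −k^2. Adding homogeneous solution A + B k and matching boundaries gives v_k = k (104 − k). Substituting k = 17: v_17 = 17 · 87 = 1479.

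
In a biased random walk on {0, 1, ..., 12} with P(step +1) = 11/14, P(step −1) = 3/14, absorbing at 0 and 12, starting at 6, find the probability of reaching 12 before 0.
P(hit 12 before 0) = (1 − (3/11)^6) / (1 − (3/11)^12) = 1771561/1772290

Let u_k denote P(reach 12 before 0 | start at k). Boundary: u_0 = 0, u_12 = 1. Recurrence: u_k = 11/14·u_{k+1} + 3/14·u_{k-1} for 1 ≤ k ≤ 11. Try u_k = A + B·r^k with r = q/p = (3/14)/(11/14) = 3/11. Substitution satisfies the recurrence; boundary conditions give:
  u_k = (1 − r^k) / (1 − r^N) = (1 − (3/11)^6) / (1 − (3/11)^12) = 1771561/1772290.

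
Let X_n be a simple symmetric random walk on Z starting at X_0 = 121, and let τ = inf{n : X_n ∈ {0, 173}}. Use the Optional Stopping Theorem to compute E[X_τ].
E[X_τ] = 121

X_n is a martingale and τ is a bounded-mean stopping time (indeed τ is finite a.s. with bounded expectation since the walk is in a bounded region). By the OST, E[X_τ] = E[X_0] = 121. Equivalently: E[X_τ] = 173 · P(hit 173 first) + 0 · P(hit 0 first) = 173 · (121/173) = 121.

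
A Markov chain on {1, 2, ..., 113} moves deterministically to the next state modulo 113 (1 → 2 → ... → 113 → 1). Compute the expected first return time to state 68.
E[T_68 | X_0 = 68] = 113

The chain cycles deterministically, so starting at state 68 it returns in exactly 113 steps. Equivalently, the stationary distribution is uniform π_j = 1/113 for every state j, so by Kac's formula E[T_68] = 1/π_68 = 113.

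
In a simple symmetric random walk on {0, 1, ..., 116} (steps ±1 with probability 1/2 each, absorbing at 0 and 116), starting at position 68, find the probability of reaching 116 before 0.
P(hit 116 before 0) = 68/116 = 17/29

Let u_k = P(hit 116 before 0 | start at k). Then u_0 = 0, u_116 = 1, and u_k = u_{k-1}/2 + u_{k+1}/2 for 1 ≤ k ≤ 115. This harmonic recurrence is solved by u_k = k/116, giving u_68 = 68/116 = 17/29.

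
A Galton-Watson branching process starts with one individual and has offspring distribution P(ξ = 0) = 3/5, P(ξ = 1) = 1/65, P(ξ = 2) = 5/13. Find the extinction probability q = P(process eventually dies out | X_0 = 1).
q = 1

Mean offspring μ = 0·3/5 + 1·1/65 + 2·5/13 = 51/65 ≤ 1. For μ ≤ 1 with offspring not concentrated at 1, the Galton-Watson process goes extinct almost surely, so q = 1.
(Algebraic check: The pgf is f(s) = 3/5 + 1/65·s + 5/13·s². The extinction probability q is the smallest fixed point of f in [0, 1]. Setting s = f(s):
  5/13·s² + (1/65 − 1)·s + 3/5 = 0
  5/13·s² − (3/5 + 5/13)·s + 3/5 = 0
which factors as (s − 1)·(5/13·s − 3/5) = 0, giving roots s = 1 and s = (3/5)/(5/13) = 39/25. Since 39/25 ≥ 1, the smallest root in [0, 1] is s = 1.)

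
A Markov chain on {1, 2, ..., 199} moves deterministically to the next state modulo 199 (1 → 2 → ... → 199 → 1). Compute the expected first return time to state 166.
E[T_166 | X_0 = 166] = 199

The chain cycles deterministically, so starting at state 166 it returns in exactly 199 steps. Equivalently, the stationary distribution is uniform π_j = 1/199 for every state j, so by Kac's formula E[T_166] = 1/π_166 = 199.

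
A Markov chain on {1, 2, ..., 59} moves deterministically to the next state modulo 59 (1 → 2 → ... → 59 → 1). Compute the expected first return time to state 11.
E[T_11 | X_0 = 11] = 59

The chain cycles deterministically, so starting at state 11 it returns in exactly 59 steps. Equivalently, the stationary distribution is uniform π_j = 1/59 for every state j, so by Kac's formula E[T_11] = 1/π_11 = 59.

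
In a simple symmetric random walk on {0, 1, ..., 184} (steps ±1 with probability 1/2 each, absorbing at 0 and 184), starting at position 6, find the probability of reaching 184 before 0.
P(hit 184 before 0) = 6/184 = 3/92

Let u_k = P(hit 184 before 0 | start at k). Then u_0 = 0, u_184 = 1, and u_k = u_{k-1}/2 + u_{k+1}/2 for 1 ≤ k ≤ 183. This harmonic recurrence is solved by u_k = k/184, giving u_6 = 6/184 = 3/92.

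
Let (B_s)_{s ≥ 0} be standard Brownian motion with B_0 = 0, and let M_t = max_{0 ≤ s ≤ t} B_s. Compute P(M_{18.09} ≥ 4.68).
P(M_{18.09} ≥ 4.68) = 2·P(B_{18.09} ≥ 4.68) = 2(1 − Φ(4.68/√18.09)) ≈ 0.2712

By the reflection principle for Brownian motion, P(M_t ≥ a) = 2 · P(B_t ≥ a) for a ≥ 0. Since B_t ~ N(0, t), P(B_t ≥ 4.68) = 1 − Φ(4.68/√t) = 1 − Φ(4.68/√18.09) = 1 − Φ(1.1003). So
  P(M_{18.09} ≥ 4.68) = 2(1 − Φ(1.1003)) ≈ 0.2712.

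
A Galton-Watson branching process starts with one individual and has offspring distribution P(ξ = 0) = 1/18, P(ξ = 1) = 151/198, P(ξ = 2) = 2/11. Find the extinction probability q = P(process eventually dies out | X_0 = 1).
q = 11/36

The pgf is f(s) = 1/18 + 151/198·s + 2/11·s². The extinction probability q is the smallest fixed point of f in [0, 1]. Setting s = f(s):
  2/11·s² + (151/198 − 1)·s + 1/18 = 0
  2/11·s² − (1/18 + 2/11)·s + 1/18 = 0
which factors as (s − 1)·(2/11·s − 1/18) = 0, giving roots s = 1 and s = (1/18)/(2/11) = 11/36.
Mean offspring μ = 151/198 + 2·2/11 = 223/198 > 1 (supercritical), so q < 1. The extinction probability is the smaller root: q = (1/18)/(2/11) = 11/36.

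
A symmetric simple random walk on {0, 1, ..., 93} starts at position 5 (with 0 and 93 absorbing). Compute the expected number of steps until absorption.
E[τ | X_0 = 5] = 440

Let v_k = E[τ | X_0 = k]. Boundary: v_0 = v_93 = 0. Recurrence: v_k = 1 + (v_{k-1} + v_{k+1})/2 for 1 ≤ k ≤ 92. The particular solution to v_k − (v_{k-1} + v_{k+1})/2 = 1 is v_k = −k^2. Adding homogeneous solution A + B k and matching boundaries gives v_k = k (93 − k). Substituting k = 5: v_5 = 5 · 88 = 440.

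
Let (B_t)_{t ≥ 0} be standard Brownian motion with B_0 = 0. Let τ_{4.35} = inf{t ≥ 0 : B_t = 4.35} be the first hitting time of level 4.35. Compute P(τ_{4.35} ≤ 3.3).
P(τ_{4.35} ≤ 3.3) = 2(1 − Φ(4.35/√3.3)) = 2(1 − Φ(2.3946)) ≈ 0.0166

By the reflection principle for standard BM, P(τ_b ≤ t) = 2 · P(B_t ≥ b). Since B_t ~ N(0, t), P(B_t ≥ 4.35) = 1 − Φ(4.35/√t) = 1 − Φ(4.35/√3.3) = 1 − Φ(2.3946) ≈ 0.00832. Doubling: P(τ_{4.35} ≤ 3.3) ≈ 2 · 0.00832 = 0.01664 ≈ 0.0166.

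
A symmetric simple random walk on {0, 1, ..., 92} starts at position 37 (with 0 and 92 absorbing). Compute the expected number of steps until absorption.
E[τ | X_0 = 37] = 2035

Let v_k = E[τ | X_0 = k]. Boundary: v_0 = v_92 = 0. Recurrence: v_k = 1 + (v_{k-1} + v_{k+1})/2 for 1 ≤ k ≤ 91. The particular solution to v_k − (v_{k-1} + v_{k+1})/2 = 1 is v_k = −k^2. Adding homogeneous solution A + B k and matching boundaries gives v_k = k (92 − k). Substituting k = 37: v_37 = 37 · 55 = 2035.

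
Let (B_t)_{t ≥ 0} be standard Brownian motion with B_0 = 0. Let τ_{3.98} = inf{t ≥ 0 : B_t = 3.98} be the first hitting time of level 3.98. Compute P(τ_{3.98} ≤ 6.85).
P(τ_{3.98} ≤ 6.85) = 2(1 − Φ(3.98/√6.85)) = 2(1 − Φ(1.5207)) ≈ 0.1283

By the reflection principle for standard BM, P(τ_b ≤ t) = 2 · P(B_t ≥ b). Since B_t ~ N(0, t), P(B_t ≥ 3.98) = 1 − Φ(3.98/√t) = 1 − Φ(3.98/√6.85) = 1 − Φ(1.5207) ≈ 0.06417. Doubling: P(τ_{3.98} ≤ 6.85) ≈ 2 · 0.06417 = 0.12834 ≈ 0.1283.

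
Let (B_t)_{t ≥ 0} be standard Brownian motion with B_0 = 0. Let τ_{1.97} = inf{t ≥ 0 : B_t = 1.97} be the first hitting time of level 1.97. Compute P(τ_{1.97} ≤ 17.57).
P(τ_{1.97} ≤ 17.57) = 2(1 − Φ(1.97/√17.57)) = 2(1 − Φ(0.4700)) ≈ 0.6384

By the reflection principle for standard BM, P(τ_b ≤ t) = 2 · P(B_t ≥ b). Since B_t ~ N(0, t), P(B_t ≥ 1.97) = 1 − Φ(1.97/√t) = 1 − Φ(1.97/√17.57) = 1 − Φ(0.4700) ≈ 0.31918. Doubling: P(τ_{1.97} ≤ 17.57) ≈ 2 · 0.31918 = 0.63836 ≈ 0.6384.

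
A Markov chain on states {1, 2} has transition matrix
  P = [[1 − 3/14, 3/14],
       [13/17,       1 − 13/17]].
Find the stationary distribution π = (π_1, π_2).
π_1 = 182/233, π_2 = 51/233

Solve πP = π with π_1 + π_2 = 1. From πP = π: π_1 · (1 − 3/14) + π_2 · 13/17 = π_1 ⇒ π_2 · 13/17 = π_1 · 3/14 ⇒ π_2/π_1 = (3/14)/(13/17) = 51/182. Together with π_1 + π_2 = 1:
  π_1 = (13/17)/(3/14 + 13/17) = (13/17)/(233/238) = 182/233,
  π_2 = (3/14)/(3/14 + 13/17) = (3/14)/(233/238) = 51/233.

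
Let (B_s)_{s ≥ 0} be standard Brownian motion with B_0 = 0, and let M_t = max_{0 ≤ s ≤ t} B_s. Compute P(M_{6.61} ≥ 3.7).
P(M_{6.61} ≥ 3.7) = 2·P(B_{6.61} ≥ 3.7) = 2(1 − Φ(3.7/√6.61)) ≈ 0.1501

By the reflection principle for Brownian motion, P(M_t ≥ a) = 2 · P(B_t ≥ a) for a ≥ 0. Since B_t ~ N(0, t), P(B_t ≥ 3.7) = 1 − Φ(3.7/√t) = 1 − Φ(3.7/√6.61) = 1 − Φ(1.4391). So
  P(M_{6.61} ≥ 3.7) = 2(1 − Φ(1.4391)) ≈ 0.1501.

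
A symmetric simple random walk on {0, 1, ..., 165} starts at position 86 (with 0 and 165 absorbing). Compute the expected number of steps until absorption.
E[τ | X_0 = 86] = 6794

Let v_k = E[τ | X_0 = k]. Boundary: v_0 = v_165 = 0. Recurrence: v_k = 1 + (v_{k-1} + v_{k+1})/2 for 1 ≤ k ≤ 164. The particular solution to v_k − (v_{k-1} + v_{k+1})/2 = 1 is v_k = −k^2. Adding homogeneous solution A + B k and matching boundaries gives v_k = k (165 − k). Substituting k = 86: v_86 = 86 · 79 = 6794.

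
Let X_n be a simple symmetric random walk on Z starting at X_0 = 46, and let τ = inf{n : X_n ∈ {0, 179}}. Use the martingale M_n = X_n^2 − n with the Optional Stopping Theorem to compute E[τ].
E[τ] = 6118

M_n = X_n^2 − n is a martingale (since E[X_{n+1}^2 | F_n] = X_n^2 + 1). By OST (τ has finite mean in a bounded region), E[M_τ] = E[M_0] = X_0^2 − 0 = 46^2 = 2116. Also E[M_τ] = E[X_τ^2] − E[τ]. The walk exits at 0 or 179, with P(hit 179 first) = 46/179, so E[X_τ^2] = 179^2 · 46/179 + 0 = 8234. Thus E[τ] = E[X_τ^2] − E[M_τ] = 8234 − 2116 = 6118 = 46(179 − 46) = 6118.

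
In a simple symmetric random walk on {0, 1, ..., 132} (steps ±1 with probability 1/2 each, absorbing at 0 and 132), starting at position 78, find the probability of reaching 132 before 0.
P(hit 132 before 0) = 78/132 = 13/22

Let u_k = P(hit 132 before 0 | start at k). Then u_0 = 0, u_132 = 1, and u_k = u_{k-1}/2 + u_{k+1}/2 for 1 ≤ k ≤ 131. This harmonic recurrence is solved by u_k = k/132, giving u_78 = 78/132 = 13/22.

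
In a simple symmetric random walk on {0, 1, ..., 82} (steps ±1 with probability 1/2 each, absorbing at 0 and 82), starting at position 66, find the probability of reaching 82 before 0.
P(hit 82 before 0) = 66/82 = 33/41

Let u_k = P(hit 82 before 0 | start at k). Then u_0 = 0, u_82 = 1, and u_k = u_{k-1}/2 + u_{k+1}/2 for 1 ≤ k ≤ 81. This harmonic recurrence is solved by u_k = k/82, giving u_66 = 66/82 = 33/41.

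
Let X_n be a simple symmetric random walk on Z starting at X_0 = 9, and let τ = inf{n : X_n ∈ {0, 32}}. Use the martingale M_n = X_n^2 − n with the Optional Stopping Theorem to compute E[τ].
E[τ] = 207

M_n = X_n^2 − n is a martingale (since E[X_{n+1}^2 | F_n] = X_n^2 + 1). By OST (τ has finite mean in a bounded region), E[M_τ] = E[M_0] = X_0^2 − 0 = 9^2 = 81. Also E[M_τ] = E[X_τ^2] − E[τ]. The walk exits at 0 or 32, with P(hit 32 first) = 9/32, so E[X_τ^2] = 32^2 · 9/32 + 0 = 288. Thus E[τ] = E[X_τ^2] − E[M_τ] = 288 − 81 = 207 = 9(32 − 9) = 207.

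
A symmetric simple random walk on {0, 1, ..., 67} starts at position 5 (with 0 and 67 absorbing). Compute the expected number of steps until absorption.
E[τ | X_0 = 5] = 310

Let v_k = E[τ | X_0 = k]. Boundary: v_0 = v_67 = 0. Recurrence: v_k = 1 + (v_{k-1} + v_{k+1})/2 for 1 ≤ k ≤ 66. The particular solution to v_k − (v_{k-1} + v_{k+1})/2 = 1 is v_k = −k^2. Adding homogeneous solution A + B k and matching boundaries gives v_k = k (67 − k). Substituting k = 5: v_5 = 5 · 62 = 310.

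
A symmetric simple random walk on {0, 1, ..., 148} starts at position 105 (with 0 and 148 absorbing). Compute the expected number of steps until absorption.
E[τ | X_0 = 105] = 4515

Let v_k = E[τ | X_0 = k]. Boundary: v_0 = v_148 = 0. Recurrence: v_k = 1 + (v_{k-1} + v_{k+1})/2 for 1 ≤ k ≤ 147. The particular solution to v_k − (v_{k-1} + v_{k+1})/2 = 1 is v_k = −k^2. Adding homogeneous solution A + B k and matching boundaries gives v_k = k (148 − k). Substituting k = 105: v_105 = 105 · 43 = 4515.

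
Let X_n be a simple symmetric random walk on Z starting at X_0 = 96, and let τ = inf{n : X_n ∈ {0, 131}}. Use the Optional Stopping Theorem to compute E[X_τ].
E[X_τ] = 96

X_n is a martingale and τ is a bounded-mean stopping time (indeed τ is finite a.s. with bounded expectation since the walk is in a bounded region). By the OST, E[X_τ] = E[X_0] = 96. Equivalently: E[X_τ] = 131 · P(hit 131 first) + 0 · P(hit 0 first) = 131 · (96/131) = 96.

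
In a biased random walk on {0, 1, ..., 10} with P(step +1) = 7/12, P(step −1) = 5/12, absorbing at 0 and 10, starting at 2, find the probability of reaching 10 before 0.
P(hit 10 before 0) = (1 − (5/7)^2) / (1 − (5/7)^10) = 5764801/11362901

Let u_k denote P(reach 10 before 0 | start at k). Boundary: u_0 = 0, u_10 = 1. Recurrence: u_k = 7/12·u_{k+1} + 5/12·u_{k-1} for 1 ≤ k ≤ 9. Try u_k = A + B·r^k with r = q/p = (5/12)/(7/12) = 5/7. Substitution satisfies the recurrence; boundary conditions give:
  u_k = (1 − r^k) / (1 − r^N) = (1 − (5/7)^2) / (1 − (5/7)^10) = 5764801/11362901.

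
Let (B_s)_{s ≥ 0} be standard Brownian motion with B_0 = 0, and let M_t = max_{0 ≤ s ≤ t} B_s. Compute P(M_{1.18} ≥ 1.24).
P(M_{1.18} ≥ 1.24) = 2·P(B_{1.18} ≥ 1.24) = 2(1 − Φ(1.24/√1.18)) ≈ 0.2537

By the reflection principle for Brownian motion, P(M_t ≥ a) = 2 · P(B_t ≥ a) for a ≥ 0. Since B_t ~ N(0, t), P(B_t ≥ 1.24) = 1 − Φ(1.24/√t) = 1 − Φ(1.24/√1.18) = 1 − Φ(1.1415). So
  P(M_{1.18} ≥ 1.24) = 2(1 − Φ(1.1415)) ≈ 0.2537.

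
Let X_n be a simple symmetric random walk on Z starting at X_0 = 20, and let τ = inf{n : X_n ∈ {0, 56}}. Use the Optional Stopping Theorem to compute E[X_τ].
E[X_τ] = 20

X_n is a martingale and τ is a bounded-mean stopping time (indeed τ is finite a.s. with bounded expectation since the walk is in a bounded region). By the OST, E[X_τ] = E[X_0] = 20. Equivalently: E[X_τ] = 56 · P(hit 56 first) + 0 · P(hit 0 first) = 56 · (20/56) = 20.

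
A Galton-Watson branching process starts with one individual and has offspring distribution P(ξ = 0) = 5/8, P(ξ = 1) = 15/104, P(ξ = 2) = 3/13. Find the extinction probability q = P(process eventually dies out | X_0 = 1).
q = 1

Mean offspring μ = 0·5/8 + 1·15/104 + 2·3/13 = 63/104 ≤ 1. For μ ≤ 1 with offspring not concentrated at 1, the Galton-Watson process goes extinct almost surely, so q = 1.
(Algebraic check: The pgf is f(s) = 5/8 + 15/104·s + 3/13·s². The extinction probability q is the smallest fixed point of f in [0, 1]. Setting s = f(s):
  3/13·s² + (15/104 − 1)·s + 5/8 = 0
  3/13·s² − (5/8 + 3/13)·s + 5/8 = 0
which factors as (s − 1)·(3/13·s − 5/8) = 0, giving roots s = 1 and s = (5/8)/(3/13) = 65/24. Since 65/24 ≥ 1, the smallest root in [0, 1] is s = 1.)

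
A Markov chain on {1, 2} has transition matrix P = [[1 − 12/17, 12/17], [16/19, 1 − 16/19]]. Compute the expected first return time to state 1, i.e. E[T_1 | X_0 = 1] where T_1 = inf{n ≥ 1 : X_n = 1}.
E[T_1 | X_0 = 1] = 1/π_1 = 125/68

For an irreducible recurrent Markov chain with stationary distribution π, E[T_i | X_0 = i] = 1/π_i (Kac's formula). Here π_1 = (16/19)/(12/17 + 16/19) = (16/19)/(500/323) = 68/125, so E[T_1 | X_0 = 1] = 1/π_1 = (12/17 + 16/19)/(16/19) = (500/323)/(16/19) = 125/68.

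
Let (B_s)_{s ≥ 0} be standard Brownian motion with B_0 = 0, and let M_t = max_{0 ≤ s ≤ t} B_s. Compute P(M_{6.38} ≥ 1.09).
P(M_{6.38} ≥ 1.09) = 2·P(B_{6.38} ≥ 1.09) = 2(1 − Φ(1.09/√6.38)) ≈ 0.6661

By the reflection principle for Brownian motion, P(M_t ≥ a) = 2 · P(B_t ≥ a) for a ≥ 0. Since B_t ~ N(0, t), P(B_t ≥ 1.09) = 1 − Φ(1.09/√t) = 1 − Φ(1.09/√6.38) = 1 − Φ(0.4315). So
  P(M_{6.38} ≥ 1.09) = 2(1 − Φ(0.4315)) ≈ 0.6661.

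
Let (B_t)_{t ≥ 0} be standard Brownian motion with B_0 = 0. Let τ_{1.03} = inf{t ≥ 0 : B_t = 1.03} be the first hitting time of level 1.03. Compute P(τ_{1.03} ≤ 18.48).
P(τ_{1.03} ≤ 18.48) = 2(1 − Φ(1.03/√18.48)) = 2(1 − Φ(0.2396)) ≈ 0.8106

By the reflection principle for standard BM, P(τ_b ≤ t) = 2 · P(B_t ≥ b). Since B_t ~ N(0, t), P(B_t ≥ 1.03) = 1 − Φ(1.03/√t) = 1 − Φ(1.03/√18.48) = 1 − Φ(0.2396) ≈ 0.40532. Doubling: P(τ_{1.03} ≤ 18.48) ≈ 2 · 0.40532 = 0.81064 ≈ 0.8106.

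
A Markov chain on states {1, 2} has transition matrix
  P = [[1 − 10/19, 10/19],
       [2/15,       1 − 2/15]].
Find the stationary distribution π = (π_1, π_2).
π_1 = 19/94, π_2 = 75/94

Solve πP = π with π_1 + π_2 = 1. From πP = π: π_1 · (1 − 10/19) + π_2 · 2/15 = π_1 ⇒ π_2 · 2/15 = π_1 · 10/19 ⇒ π_2/π_1 = (10/19)/(2/15) = 75/19. Together with π_1 + π_2 = 1:
  π_1 = (2/15)/(10/19 + 2/15) = (2/15)/(188/285) = 19/94,
  π_2 = (10/19)/(10/19 + 2/15) = (10/19)/(188/285) = 75/94.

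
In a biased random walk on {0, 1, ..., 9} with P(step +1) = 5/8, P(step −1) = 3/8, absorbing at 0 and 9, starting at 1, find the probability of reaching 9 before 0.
P(hit 9 before 0) = (1 − (3/5)^1) / (1 − (3/5)^9) = 390625/966721

Let u_k denote P(reach 9 before 0 | start at k). Boundary: u_0 = 0, u_9 = 1. Recurrence: u_k = 5/8·u_{k+1} + 3/8·u_{k-1} for 1 ≤ k ≤ 8. Try u_k = A + B·r^k with r = q/p = (3/8)/(5/8) = 3/5. Substitution satisfies the recurrence; boundary conditions give:
  u_k = (1 − r^k) / (1 − r^N) = (1 − (3/5)^1) / (1 − (3/5)^9) = 390625/966721.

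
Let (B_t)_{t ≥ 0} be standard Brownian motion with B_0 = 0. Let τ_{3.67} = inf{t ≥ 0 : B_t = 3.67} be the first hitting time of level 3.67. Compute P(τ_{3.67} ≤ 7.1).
P(τ_{3.67} ≤ 7.1) = 2(1 − Φ(3.67/√7.1)) = 2(1 − Φ(1.3773)) ≈ 0.1684

By the reflection principle for standard BM, P(τ_b ≤ t) = 2 · P(B_t ≥ b). Since B_t ~ N(0, t), P(B_t ≥ 3.67) = 1 − Φ(3.67/√t) = 1 − Φ(3.67/√7.1) = 1 − Φ(1.3773) ≈ 0.08421. Doubling: P(τ_{3.67} ≤ 7.1) ≈ 2 · 0.08421 = 0.16842 ≈ 0.1684.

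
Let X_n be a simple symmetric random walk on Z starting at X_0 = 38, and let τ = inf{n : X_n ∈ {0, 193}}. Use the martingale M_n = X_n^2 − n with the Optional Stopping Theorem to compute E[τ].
E[τ] = 5890

M_n = X_n^2 − n is a martingale (since E[X_{n+1}^2 | F_n] = X_n^2 + 1). By OST (τ has finite mean in a bounded region), E[M_τ] = E[M_0] = X_0^2 − 0 = 38^2 = 1444. Also E[M_τ] = E[X_τ^2] − E[τ]. The walk exits at 0 or 193, with P(hit 193 first) = 38/193, so E[X_τ^2] = 193^2 · 38/193 + 0 = 7334. Thus E[τ] = E[X_τ^2] − E[M_τ] = 7334 − 1444 = 5890 = 38(193 − 38) = 5890.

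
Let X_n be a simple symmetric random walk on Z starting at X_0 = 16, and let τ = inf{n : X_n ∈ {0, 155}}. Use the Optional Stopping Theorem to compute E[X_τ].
E[X_τ] = 16

X_n is a martingale and τ is a bounded-mean stopping time (indeed τ is finite a.s. with bounded expectation since the walk is in a bounded region). By the OST, E[X_τ] = E[X_0] = 16. Equivalently: E[X_τ] = 155 · P(hit 155 first) + 0 · P(hit 0 first) = 155 · (16/155) = 16.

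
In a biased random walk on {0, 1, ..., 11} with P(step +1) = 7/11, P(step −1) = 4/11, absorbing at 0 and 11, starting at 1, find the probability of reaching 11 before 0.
P(hit 11 before 0) = (1 − (4/7)^1) / (1 − (4/7)^11) = 282475249/657710813

Let u_k denote P(reach 11 before 0 | start at k). Boundary: u_0 = 0, u_11 = 1. Recurrence: u_k = 7/11·u_{k+1} + 4/11·u_{k-1} for 1 ≤ k ≤ 10. Try u_k = A + B·r^k with r = q/p = (4/11)/(7/11) = 4/7. Substitution satisfies the recurrence; boundary conditions give:
  u_k = (1 − r^k) / (1 − r^N) = (1 − (4/7)^1) / (1 − (4/7)^11) = 282475249/657710813.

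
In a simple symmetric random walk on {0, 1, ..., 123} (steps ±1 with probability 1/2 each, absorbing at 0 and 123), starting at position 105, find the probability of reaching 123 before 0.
P(hit 123 before 0) = 105/123 = 35/41

Let u_k = P(hit 123 before 0 | start at k). Then u_0 = 0, u_123 = 1, and u_k = u_{k-1}/2 + u_{k+1}/2 for 1 ≤ k ≤ 122. This harmonic recurrence is solved by u_k = k/123, giving u_105 = 105/123 = 35/41.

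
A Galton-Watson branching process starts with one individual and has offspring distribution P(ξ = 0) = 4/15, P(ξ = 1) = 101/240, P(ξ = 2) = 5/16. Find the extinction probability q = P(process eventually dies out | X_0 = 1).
q = 64/75

The pgf is f(s) = 4/15 + 101/240·s + 5/16·s². The extinction probability q is the smallest fixed point of f in [0, 1]. Setting s = f(s):
  5/16·s² + (101/240 − 1)·s + 4/15 = 0
  5/16·s² − (4/15 + 5/16)·s + 4/15 = 0
which factors as (s − 1)·(5/16·s − 4/15) = 0, giving roots s = 1 and s = (4/15)/(5/16) = 64/75.
Mean offspring μ = 101/240 + 2·5/16 = 251/240 > 1 (supercritical), so q < 1. The extinction probability is the smaller root: q = (4/15)/(5/16) = 64/75.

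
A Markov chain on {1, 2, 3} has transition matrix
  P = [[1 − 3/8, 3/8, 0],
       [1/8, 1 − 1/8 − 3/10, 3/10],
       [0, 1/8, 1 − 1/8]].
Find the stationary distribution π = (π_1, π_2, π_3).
π = (5/56, 15/56, 9/14)

This is a birth-death chain on three states, which satisfies detailed balance: π_1 · P_{12} = π_2 · P_{21} and π_2 · P_{23} = π_3 · P_{32}.
From π_1 · 3/8 = π_2 · 1/8: π_2/π_1 = (3/8)/(1/8) = 3.
From π_2 · 3/10 = π_3 · 1/8: π_3/π_2 = (3/10)/(1/8) = 12/5.
Take π_1 proportional to 1; then unnormalized π = (1, 3, 36/5). Normalize by dividing by the sum 56/5:
  π = (5/56, 15/56, 9/14).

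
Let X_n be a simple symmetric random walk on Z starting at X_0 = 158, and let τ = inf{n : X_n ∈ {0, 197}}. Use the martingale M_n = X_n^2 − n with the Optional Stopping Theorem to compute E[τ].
E[τ] = 6162

M_n = X_n^2 − n is a martingale (since E[X_{n+1}^2 | F_n] = X_n^2 + 1). By OST (τ has finite mean in a bounded region), E[M_τ] = E[M_0] = X_0^2 − 0 = 158^2 = 24964. Also E[M_τ] = E[X_τ^2] − E[τ]. The walk exits at 0 or 197, with P(hit 197 first) = 158/197, so E[X_τ^2] = 197^2 · 158/197 + 0 = 31126. Thus E[τ] = E[X_τ^2] − E[M_τ] = 31126 − 24964 = 6162 = 158(197 − 158) = 6162.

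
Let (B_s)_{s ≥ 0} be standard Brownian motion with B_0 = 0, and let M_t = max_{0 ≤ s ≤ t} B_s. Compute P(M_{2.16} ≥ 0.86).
P(M_{2.16} ≥ 0.86) = 2·P(B_{2.16} ≥ 0.86) = 2(1 − Φ(0.86/√2.16)) ≈ 0.5584

By the reflection principle for Brownian motion, P(M_t ≥ a) = 2 · P(B_t ≥ a) for a ≥ 0. Since B_t ~ N(0, t), P(B_t ≥ 0.86) = 1 − Φ(0.86/√t) = 1 − Φ(0.86/√2.16) = 1 − Φ(0.5852). So
  P(M_{2.16} ≥ 0.86) = 2(1 − Φ(0.5852)) ≈ 0.5584.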